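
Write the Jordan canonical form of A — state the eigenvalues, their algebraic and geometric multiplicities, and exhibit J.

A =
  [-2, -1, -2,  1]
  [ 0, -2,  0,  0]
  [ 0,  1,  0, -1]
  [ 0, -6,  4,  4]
J_1(-2) ⊕ J_1(-2) ⊕ J_2(2)

The characteristic polynomial is
  det(x·I − A) = x^4 - 8*x^2 + 16 = (x - 2)^2*(x + 2)^2

Eigenvalues and multiplicities (the geometric multiplicity of λ is n − rank(A − λI), which equals the number of Jordan blocks for λ):
  λ = -2: algebraic multiplicity = 2, geometric multiplicity = 2
  λ = 2: algebraic multiplicity = 2, geometric multiplicity = 1

Determining the block sizes for each eigenvalue:
  λ = -2: gm = am = 2, so every block has size 1 → block sizes [1, 1]
  λ = 2: one block (gm = 1), so the single block has size am = 2 → block sizes [2]

Assembling the blocks gives a Jordan form
J =
  [-2,  0, 0, 0]
  [ 0, -2, 0, 0]
  [ 0,  0, 2, 1]
  [ 0,  0, 0, 2]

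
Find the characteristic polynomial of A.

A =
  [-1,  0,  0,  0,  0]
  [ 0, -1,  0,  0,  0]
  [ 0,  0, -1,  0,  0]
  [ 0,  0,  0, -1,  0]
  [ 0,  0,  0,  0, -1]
x^5 + 5*x^4 + 10*x^3 + 10*x^2 + 5*x + 1

Expanding det(x·I − A) (e.g. by cofactor expansion or by noting that A is similar to its Jordan form J, which has the same characteristic polynomial as A) gives
  χ_A(x) = x^5 + 5*x^4 + 10*x^3 + 10*x^2 + 5*x + 1
which factors as (x + 1)^5. The eigenvalues (with algebraic multiplicities) are λ = -1 with multiplicity 5.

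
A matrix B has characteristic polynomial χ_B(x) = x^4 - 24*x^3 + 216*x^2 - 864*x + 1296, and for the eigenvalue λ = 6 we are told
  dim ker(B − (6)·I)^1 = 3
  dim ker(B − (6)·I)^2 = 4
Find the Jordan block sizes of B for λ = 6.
Block sizes for λ = 6: [2, 1, 1]

From the dimensions of kernels of powers, the number of Jordan blocks of size at least j is d_j − d_{j−1} where d_j = dim ker(N^j) (with d_0 = 0). Computing the differences gives [3, 1].
The number of blocks of size exactly k is (#blocks of size ≥ k) − (#blocks of size ≥ k + 1), so the partition is: 2 block(s) of size 1, 1 block(s) of size 2.
In nonincreasing order the block sizes are [2, 1, 1].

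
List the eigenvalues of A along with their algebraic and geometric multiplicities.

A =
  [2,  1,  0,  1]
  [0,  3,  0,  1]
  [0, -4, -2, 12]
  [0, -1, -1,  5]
λ = 2: alg = 4, geom = 2

Step 1 — factor the characteristic polynomial to read off the algebraic multiplicities:
  χ_A(x) = (x - 2)^4

Step 2 — compute geometric multiplicities via the rank-nullity identity g(λ) = n − rank(A − λI):
  rank(A − (2)·I) = 2, so dim ker(A − (2)·I) = n − 2 = 2

Summary:
  λ = 2: algebraic multiplicity = 4, geometric multiplicity = 2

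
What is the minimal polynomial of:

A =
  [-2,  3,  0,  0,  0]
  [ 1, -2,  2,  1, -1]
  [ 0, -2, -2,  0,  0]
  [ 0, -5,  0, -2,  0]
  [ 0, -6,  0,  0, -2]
x^3 + 6*x^2 + 12*x + 8

The characteristic polynomial is χ_A(x) = (x + 2)^5, so the eigenvalues are known. The minimal polynomial is
  m_A(x) = Π_λ (x − λ)^{k_λ}
where k_λ is the size of the *largest* Jordan block for λ (equivalently, the smallest k with (A − λI)^k v = 0 for every generalised eigenvector v of λ).

  λ = -2: largest Jordan block has size 3, contributing (x + 2)^3

So m_A(x) = (x + 2)^3 = x^3 + 6*x^2 + 12*x + 8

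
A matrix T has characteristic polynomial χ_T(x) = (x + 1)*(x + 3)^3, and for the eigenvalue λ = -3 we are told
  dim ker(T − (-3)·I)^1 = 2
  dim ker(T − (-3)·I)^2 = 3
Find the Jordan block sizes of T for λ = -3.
Block sizes for λ = -3: [2, 1]

From the dimensions of kernels of powers, the number of Jordan blocks of size at least j is d_j − d_{j−1} where d_j = dim ker(N^j) (with d_0 = 0). Computing the differences gives [2, 1].
The number of blocks of size exactly k is (#blocks of size ≥ k) − (#blocks of size ≥ k + 1), so the partition is: 1 block(s) of size 1, 1 block(s) of size 2.
In nonincreasing order the block sizes are [2, 1].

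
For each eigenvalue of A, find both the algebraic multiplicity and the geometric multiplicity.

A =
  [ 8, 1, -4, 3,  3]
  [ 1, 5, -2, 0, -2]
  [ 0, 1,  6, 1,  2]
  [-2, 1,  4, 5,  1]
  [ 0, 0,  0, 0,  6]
λ = 6: alg = 5, geom = 2

Step 1 — factor the characteristic polynomial to read off the algebraic multiplicities:
  χ_A(x) = (x - 6)^5

Step 2 — compute geometric multiplicities via the rank-nullity identity g(λ) = n − rank(A − λI):
  rank(A − (6)·I) = 3, so dim ker(A − (6)·I) = n − 3 = 2

Summary:
  λ = 6: algebraic multiplicity = 5, geometric multiplicity = 2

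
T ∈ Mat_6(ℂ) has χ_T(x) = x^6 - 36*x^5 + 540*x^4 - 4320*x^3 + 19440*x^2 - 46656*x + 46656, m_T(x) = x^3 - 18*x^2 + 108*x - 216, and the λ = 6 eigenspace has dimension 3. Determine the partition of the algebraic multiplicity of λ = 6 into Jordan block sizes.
Block sizes for λ = 6: [3, 2, 1]

Step 1 — from the characteristic polynomial, algebraic multiplicity of λ = 6 is 6. From dim ker(T − (6)·I) = 3, there are exactly 3 Jordan blocks for λ = 6.
Step 2 — from the minimal polynomial, the factor (x − 6)^3 tells us the largest block for λ = 6 has size 3.
Step 3 — with total size 6, 3 blocks, and largest block 3, the block sizes (in nonincreasing order) are [3, 2, 1].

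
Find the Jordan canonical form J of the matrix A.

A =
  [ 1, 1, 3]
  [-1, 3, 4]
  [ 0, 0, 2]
J_3(2)

The characteristic polynomial is
  det(x·I − A) = x^3 - 6*x^2 + 12*x - 8 = (x - 2)^3

Eigenvalues and multiplicities (the geometric multiplicity of λ is n − rank(A − λI), which equals the number of Jordan blocks for λ):
  λ = 2: algebraic multiplicity = 3, geometric multiplicity = 1

Determining the block sizes for each eigenvalue:
  λ = 2: one block (gm = 1), so the single block has size am = 3 → block sizes [3]

Assembling the blocks gives a Jordan form
J =
  [2, 1, 0]
  [0, 2, 1]
  [0, 0, 2]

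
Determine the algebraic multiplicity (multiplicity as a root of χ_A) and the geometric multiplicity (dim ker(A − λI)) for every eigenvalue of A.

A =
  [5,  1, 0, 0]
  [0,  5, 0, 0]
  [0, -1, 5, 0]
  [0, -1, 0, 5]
λ = 5: alg = 4, geom = 3

Step 1 — factor the characteristic polynomial to read off the algebraic multiplicities:
  χ_A(x) = (x - 5)^4

Step 2 — compute geometric multiplicities via the rank-nullity identity g(λ) = n − rank(A − λI):
  rank(A − (5)·I) = 1, so dim ker(A − (5)·I) = n − 1 = 3

Summary:
  λ = 5: algebraic multiplicity = 4, geometric multiplicity = 3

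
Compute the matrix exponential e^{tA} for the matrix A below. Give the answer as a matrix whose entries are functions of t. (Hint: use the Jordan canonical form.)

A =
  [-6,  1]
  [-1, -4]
e^{tA} =
  [-t*exp(-5*t) + exp(-5*t), t*exp(-5*t)]
  [-t*exp(-5*t), t*exp(-5*t) + exp(-5*t)]

Strategy: write A = P · J · P⁻¹ where J is a Jordan canonical form, so e^{tA} = P · e^{tJ} · P⁻¹, and e^{tJ} can be computed block-by-block.

A has Jordan form
J =
  [-5,  1]
  [ 0, -5]
(up to reordering of blocks).

Per-block formulas:
  For a 2×2 Jordan block J_2(-5): exp(t · J_2(-5)) = e^(-5t)·(I + t·N), where N is the 2×2 nilpotent shift.

After assembling e^{tJ} and conjugating by P, we get:

e^{tA} =
  [-t*exp(-5*t) + exp(-5*t), t*exp(-5*t)]
  [-t*exp(-5*t), t*exp(-5*t) + exp(-5*t)]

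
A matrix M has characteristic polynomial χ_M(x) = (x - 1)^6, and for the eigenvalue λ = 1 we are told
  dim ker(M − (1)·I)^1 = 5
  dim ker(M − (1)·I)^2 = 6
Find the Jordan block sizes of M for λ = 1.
Block sizes for λ = 1: [2, 1, 1, 1, 1]

From the dimensions of kernels of powers, the number of Jordan blocks of size at least j is d_j − d_{j−1} where d_j = dim ker(N^j) (with d_0 = 0). Computing the differences gives [5, 1].
The number of blocks of size exactly k is (#blocks of size ≥ k) − (#blocks of size ≥ k + 1), so the partition is: 4 block(s) of size 1, 1 block(s) of size 2.
In nonincreasing order the block sizes are [2, 1, 1, 1, 1].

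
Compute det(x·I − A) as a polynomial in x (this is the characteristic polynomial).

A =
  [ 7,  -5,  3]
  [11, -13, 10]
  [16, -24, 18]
x^3 - 12*x^2 + 48*x - 64

Expanding det(x·I − A) (e.g. by cofactor expansion or by noting that A is similar to its Jordan form J, which has the same characteristic polynomial as A) gives
  χ_A(x) = x^3 - 12*x^2 + 48*x - 64
which factors as (x - 4)^3. The eigenvalues (with algebraic multiplicities) are λ = 4 with multiplicity 3.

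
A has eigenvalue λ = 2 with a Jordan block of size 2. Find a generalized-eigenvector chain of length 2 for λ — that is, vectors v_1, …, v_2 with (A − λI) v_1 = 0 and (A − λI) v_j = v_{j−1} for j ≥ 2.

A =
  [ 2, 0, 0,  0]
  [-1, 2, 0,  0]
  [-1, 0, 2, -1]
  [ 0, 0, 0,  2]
A Jordan chain for λ = 2 of length 2:
v_1 = (0, -1, -1, 0)ᵀ
v_2 = (1, 0, 0, 0)ᵀ

Let N = A − (2)·I. We want v_2 with N^2 v_2 = 0 but N^1 v_2 ≠ 0; then v_{j-1} := N · v_j for j = 2, …, 2.

Pick v_2 = (1, 0, 0, 0)ᵀ.
Then v_1 = N · v_2 = (0, -1, -1, 0)ᵀ.

Sanity check: (A − (2)·I) v_1 = (0, 0, 0, 0)ᵀ = 0. ✓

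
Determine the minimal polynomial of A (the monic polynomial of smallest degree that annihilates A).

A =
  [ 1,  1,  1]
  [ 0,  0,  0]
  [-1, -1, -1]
x^2

The characteristic polynomial is χ_A(x) = x^3, so the eigenvalues are known. The minimal polynomial is
  m_A(x) = Π_λ (x − λ)^{k_λ}
where k_λ is the size of the *largest* Jordan block for λ (equivalently, the smallest k with (A − λI)^k v = 0 for every generalised eigenvector v of λ).

  λ = 0: largest Jordan block has size 2, contributing (x − 0)^2

So m_A(x) = x^2 = x^2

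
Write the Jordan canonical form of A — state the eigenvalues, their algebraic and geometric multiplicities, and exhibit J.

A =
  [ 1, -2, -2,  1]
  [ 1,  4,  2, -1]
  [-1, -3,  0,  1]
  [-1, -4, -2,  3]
J_3(2) ⊕ J_1(2)

The characteristic polynomial is
  det(x·I − A) = x^4 - 8*x^3 + 24*x^2 - 32*x + 16 = (x - 2)^4

Eigenvalues and multiplicities (the geometric multiplicity of λ is n − rank(A − λI), which equals the number of Jordan blocks for λ):
  λ = 2: algebraic multiplicity = 4, geometric multiplicity = 2

Determining the block sizes for each eigenvalue:
  λ = 2: with am = 4 and gm = 2, the partition is not yet determined (e.g. several partitions of 4 into 2 parts exist). Let N = A − (2)·I. Computing rank(N^1) = 2, rank(N^2) = 1, rank(N^3) = 0; the number of blocks of size ≥ j is rank(N^{j−1}) − rank(N^j), giving [2, 1, 1]. So we have 1 block(s) of size 3, 1 block(s) of size 1 → block sizes [3, 1]

Assembling the blocks gives a Jordan form
J =
  [2, 1, 0, 0]
  [0, 2, 1, 0]
  [0, 0, 2, 0]
  [0, 0, 0, 2]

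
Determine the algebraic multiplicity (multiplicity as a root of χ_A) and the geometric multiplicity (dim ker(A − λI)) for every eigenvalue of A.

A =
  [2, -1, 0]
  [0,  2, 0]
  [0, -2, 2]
λ = 2: alg = 3, geom = 2

Step 1 — factor the characteristic polynomial to read off the algebraic multiplicities:
  χ_A(x) = (x - 2)^3

Step 2 — compute geometric multiplicities via the rank-nullity identity g(λ) = n − rank(A − λI):
  rank(A − (2)·I) = 1, so dim ker(A − (2)·I) = n − 1 = 2

Summary:
  λ = 2: algebraic multiplicity = 3, geometric multiplicity = 2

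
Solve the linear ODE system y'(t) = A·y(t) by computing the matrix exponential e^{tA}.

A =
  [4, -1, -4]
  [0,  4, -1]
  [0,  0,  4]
e^{tA} =
  [exp(4*t), -t*exp(4*t), t^2*exp(4*t)/2 - 4*t*exp(4*t)]
  [0, exp(4*t), -t*exp(4*t)]
  [0, 0, exp(4*t)]

Strategy: write A = P · J · P⁻¹ where J is a Jordan canonical form, so e^{tA} = P · e^{tJ} · P⁻¹, and e^{tJ} can be computed block-by-block.

A has Jordan form
J =
  [4, 1, 0]
  [0, 4, 1]
  [0, 0, 4]
(up to reordering of blocks).

Per-block formulas:
  For a 3×3 Jordan block J_3(4): exp(t · J_3(4)) = e^(4t)·(I + t·N + (t^2/2)·N^2), where N is the 3×3 nilpotent shift.

After assembling e^{tJ} and conjugating by P, we get:

e^{tA} =
  [exp(4*t), -t*exp(4*t), t^2*exp(4*t)/2 - 4*t*exp(4*t)]
  [0, exp(4*t), -t*exp(4*t)]
  [0, 0, exp(4*t)]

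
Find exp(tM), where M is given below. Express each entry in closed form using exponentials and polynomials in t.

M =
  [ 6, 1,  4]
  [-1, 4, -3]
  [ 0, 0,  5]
e^{tM} =
  [t*exp(5*t) + exp(5*t), t*exp(5*t), t^2*exp(5*t)/2 + 4*t*exp(5*t)]
  [-t*exp(5*t), -t*exp(5*t) + exp(5*t), -t^2*exp(5*t)/2 - 3*t*exp(5*t)]
  [0, 0, exp(5*t)]

Strategy: write M = P · J · P⁻¹ where J is a Jordan canonical form, so e^{tM} = P · e^{tJ} · P⁻¹, and e^{tJ} can be computed block-by-block.

M has Jordan form
J =
  [5, 1, 0]
  [0, 5, 1]
  [0, 0, 5]
(up to reordering of blocks).

Per-block formulas:
  For a 3×3 Jordan block J_3(5): exp(t · J_3(5)) = e^(5t)·(I + t·N + (t^2/2)·N^2), where N is the 3×3 nilpotent shift.

After assembling e^{tJ} and conjugating by P, we get:

e^{tM} =
  [t*exp(5*t) + exp(5*t), t*exp(5*t), t^2*exp(5*t)/2 + 4*t*exp(5*t)]
  [-t*exp(5*t), -t*exp(5*t) + exp(5*t), -t^2*exp(5*t)/2 - 3*t*exp(5*t)]
  [0, 0, exp(5*t)]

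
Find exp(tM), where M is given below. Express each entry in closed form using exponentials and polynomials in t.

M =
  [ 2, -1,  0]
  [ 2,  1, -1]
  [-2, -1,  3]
e^{tM} =
  [-t^2*exp(2*t) + exp(2*t), t^2*exp(2*t)/2 - t*exp(2*t), t^2*exp(2*t)/2]
  [2*t*exp(2*t), -t*exp(2*t) + exp(2*t), -t*exp(2*t)]
  [-2*t^2*exp(2*t) - 2*t*exp(2*t), t^2*exp(2*t) - t*exp(2*t), t^2*exp(2*t) + t*exp(2*t) + exp(2*t)]

Strategy: write M = P · J · P⁻¹ where J is a Jordan canonical form, so e^{tM} = P · e^{tJ} · P⁻¹, and e^{tJ} can be computed block-by-block.

M has Jordan form
J =
  [2, 1, 0]
  [0, 2, 1]
  [0, 0, 2]
(up to reordering of blocks).

Per-block formulas:
  For a 3×3 Jordan block J_3(2): exp(t · J_3(2)) = e^(2t)·(I + t·N + (t^2/2)·N^2), where N is the 3×3 nilpotent shift.

After assembling e^{tJ} and conjugating by P, we get:

e^{tM} =
  [-t^2*exp(2*t) + exp(2*t), t^2*exp(2*t)/2 - t*exp(2*t), t^2*exp(2*t)/2]
  [2*t*exp(2*t), -t*exp(2*t) + exp(2*t), -t*exp(2*t)]
  [-2*t^2*exp(2*t) - 2*t*exp(2*t), t^2*exp(2*t) - t*exp(2*t), t^2*exp(2*t) + t*exp(2*t) + exp(2*t)]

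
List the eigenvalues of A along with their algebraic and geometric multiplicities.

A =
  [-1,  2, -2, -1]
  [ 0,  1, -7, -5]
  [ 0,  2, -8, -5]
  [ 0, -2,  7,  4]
λ = -1: alg = 4, geom = 2

Step 1 — factor the characteristic polynomial to read off the algebraic multiplicities:
  χ_A(x) = (x + 1)^4

Step 2 — compute geometric multiplicities via the rank-nullity identity g(λ) = n − rank(A − λI):
  rank(A − (-1)·I) = 2, so dim ker(A − (-1)·I) = n − 2 = 2

Summary:
  λ = -1: algebraic multiplicity = 4, geometric multiplicity = 2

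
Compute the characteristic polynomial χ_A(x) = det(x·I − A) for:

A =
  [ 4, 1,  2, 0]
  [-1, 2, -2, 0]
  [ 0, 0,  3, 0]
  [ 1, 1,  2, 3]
x^4 - 12*x^3 + 54*x^2 - 108*x + 81

Expanding det(x·I − A) (e.g. by cofactor expansion or by noting that A is similar to its Jordan form J, which has the same characteristic polynomial as A) gives
  χ_A(x) = x^4 - 12*x^3 + 54*x^2 - 108*x + 81
which factors as (x - 3)^4. The eigenvalues (with algebraic multiplicities) are λ = 3 with multiplicity 4.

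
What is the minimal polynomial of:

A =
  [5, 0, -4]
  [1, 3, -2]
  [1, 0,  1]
x^2 - 6*x + 9

The characteristic polynomial is χ_A(x) = (x - 3)^3, so the eigenvalues are known. The minimal polynomial is
  m_A(x) = Π_λ (x − λ)^{k_λ}
where k_λ is the size of the *largest* Jordan block for λ (equivalently, the smallest k with (A − λI)^k v = 0 for every generalised eigenvector v of λ).

  λ = 3: largest Jordan block has size 2, contributing (x − 3)^2

So m_A(x) = (x - 3)^2 = x^2 - 6*x + 9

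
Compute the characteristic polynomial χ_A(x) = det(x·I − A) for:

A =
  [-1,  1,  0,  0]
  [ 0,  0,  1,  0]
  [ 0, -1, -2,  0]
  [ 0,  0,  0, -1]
x^4 + 4*x^3 + 6*x^2 + 4*x + 1

Expanding det(x·I − A) (e.g. by cofactor expansion or by noting that A is similar to its Jordan form J, which has the same characteristic polynomial as A) gives
  χ_A(x) = x^4 + 4*x^3 + 6*x^2 + 4*x + 1
which factors as (x + 1)^4. The eigenvalues (with algebraic multiplicities) are λ = -1 with multiplicity 4.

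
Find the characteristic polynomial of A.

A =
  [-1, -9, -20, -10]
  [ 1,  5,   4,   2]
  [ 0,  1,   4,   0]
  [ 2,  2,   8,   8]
x^4 - 16*x^3 + 96*x^2 - 256*x + 256

Expanding det(x·I − A) (e.g. by cofactor expansion or by noting that A is similar to its Jordan form J, which has the same characteristic polynomial as A) gives
  χ_A(x) = x^4 - 16*x^3 + 96*x^2 - 256*x + 256
which factors as (x - 4)^4. The eigenvalues (with algebraic multiplicities) are λ = 4 with multiplicity 4.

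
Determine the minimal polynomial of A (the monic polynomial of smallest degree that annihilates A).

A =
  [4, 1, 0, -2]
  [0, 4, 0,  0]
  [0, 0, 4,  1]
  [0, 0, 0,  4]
x^2 - 8*x + 16

The characteristic polynomial is χ_A(x) = (x - 4)^4, so the eigenvalues are known. The minimal polynomial is
  m_A(x) = Π_λ (x − λ)^{k_λ}
where k_λ is the size of the *largest* Jordan block for λ (equivalently, the smallest k with (A − λI)^k v = 0 for every generalised eigenvector v of λ).

  λ = 4: largest Jordan block has size 2, contributing (x − 4)^2

So m_A(x) = (x - 4)^2 = x^2 - 8*x + 16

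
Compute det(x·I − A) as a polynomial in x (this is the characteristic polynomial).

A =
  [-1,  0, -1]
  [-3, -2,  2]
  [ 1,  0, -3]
x^3 + 6*x^2 + 12*x + 8

Expanding det(x·I − A) (e.g. by cofactor expansion or by noting that A is similar to its Jordan form J, which has the same characteristic polynomial as A) gives
  χ_A(x) = x^3 + 6*x^2 + 12*x + 8
which factors as (x + 2)^3. The eigenvalues (with algebraic multiplicities) are λ = -2 with multiplicity 3.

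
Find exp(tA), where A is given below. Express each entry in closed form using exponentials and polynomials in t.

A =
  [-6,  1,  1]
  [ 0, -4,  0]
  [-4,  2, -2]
e^{tA} =
  [-2*t*exp(-4*t) + exp(-4*t), t*exp(-4*t), t*exp(-4*t)]
  [0, exp(-4*t), 0]
  [-4*t*exp(-4*t), 2*t*exp(-4*t), 2*t*exp(-4*t) + exp(-4*t)]

Strategy: write A = P · J · P⁻¹ where J is a Jordan canonical form, so e^{tA} = P · e^{tJ} · P⁻¹, and e^{tJ} can be computed block-by-block.

A has Jordan form
J =
  [-4,  1,  0]
  [ 0, -4,  0]
  [ 0,  0, -4]
(up to reordering of blocks).

Per-block formulas:
  For a 1×1 block at λ = -4: exp(t · [-4]) = [e^(-4t)].
  For a 2×2 Jordan block J_2(-4): exp(t · J_2(-4)) = e^(-4t)·(I + t·N), where N is the 2×2 nilpotent shift.

After assembling e^{tJ} and conjugating by P, we get:

e^{tA} =
  [-2*t*exp(-4*t) + exp(-4*t), t*exp(-4*t), t*exp(-4*t)]
  [0, exp(-4*t), 0]
  [-4*t*exp(-4*t), 2*t*exp(-4*t), 2*t*exp(-4*t) + exp(-4*t)]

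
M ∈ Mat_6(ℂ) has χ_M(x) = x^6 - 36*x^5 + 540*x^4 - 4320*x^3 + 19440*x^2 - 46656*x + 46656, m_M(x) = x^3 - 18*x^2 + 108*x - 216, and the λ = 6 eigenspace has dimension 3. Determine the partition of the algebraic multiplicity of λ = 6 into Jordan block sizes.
Block sizes for λ = 6: [3, 2, 1]

Step 1 — from the characteristic polynomial, algebraic multiplicity of λ = 6 is 6. From dim ker(M − (6)·I) = 3, there are exactly 3 Jordan blocks for λ = 6.
Step 2 — from the minimal polynomial, the factor (x − 6)^3 tells us the largest block for λ = 6 has size 3.
Step 3 — with total size 6, 3 blocks, and largest block 3, the block sizes (in nonincreasing order) are [3, 2, 1].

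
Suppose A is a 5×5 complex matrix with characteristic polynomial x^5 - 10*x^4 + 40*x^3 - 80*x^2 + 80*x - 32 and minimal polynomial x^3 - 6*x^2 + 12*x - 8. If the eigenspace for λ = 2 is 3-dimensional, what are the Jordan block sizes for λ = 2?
Block sizes for λ = 2: [3, 1, 1]

Step 1 — from the characteristic polynomial, algebraic multiplicity of λ = 2 is 5. From dim ker(A − (2)·I) = 3, there are exactly 3 Jordan blocks for λ = 2.
Step 2 — from the minimal polynomial, the factor (x − 2)^3 tells us the largest block for λ = 2 has size 3.
Step 3 — with total size 5, 3 blocks, and largest block 3, the block sizes (in nonincreasing order) are [3, 1, 1].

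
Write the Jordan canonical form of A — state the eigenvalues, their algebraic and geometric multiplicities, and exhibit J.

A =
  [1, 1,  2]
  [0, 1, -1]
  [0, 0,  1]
J_3(1)

The characteristic polynomial is
  det(x·I − A) = x^3 - 3*x^2 + 3*x - 1 = (x - 1)^3

Eigenvalues and multiplicities (the geometric multiplicity of λ is n − rank(A − λI), which equals the number of Jordan blocks for λ):
  λ = 1: algebraic multiplicity = 3, geometric multiplicity = 1

Determining the block sizes for each eigenvalue:
  λ = 1: one block (gm = 1), so the single block has size am = 3 → block sizes [3]

Assembling the blocks gives a Jordan form
J =
  [1, 1, 0]
  [0, 1, 1]
  [0, 0, 1]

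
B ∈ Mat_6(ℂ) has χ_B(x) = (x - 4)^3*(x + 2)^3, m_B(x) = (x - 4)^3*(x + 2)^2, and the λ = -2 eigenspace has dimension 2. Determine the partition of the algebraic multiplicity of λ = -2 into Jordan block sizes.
Block sizes for λ = -2: [2, 1]

Step 1 — from the characteristic polynomial, algebraic multiplicity of λ = -2 is 3. From dim ker(B − (-2)·I) = 2, there are exactly 2 Jordan blocks for λ = -2.
Step 2 — from the minimal polynomial, the factor (x + 2)^2 tells us the largest block for λ = -2 has size 2.
Step 3 — with total size 3, 2 blocks, and largest block 2, the block sizes (in nonincreasing order) are [2, 1].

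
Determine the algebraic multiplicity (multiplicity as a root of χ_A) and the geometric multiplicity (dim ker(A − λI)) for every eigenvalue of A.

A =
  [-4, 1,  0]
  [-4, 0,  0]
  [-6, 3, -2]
λ = -2: alg = 3, geom = 2

Step 1 — factor the characteristic polynomial to read off the algebraic multiplicities:
  χ_A(x) = (x + 2)^3

Step 2 — compute geometric multiplicities via the rank-nullity identity g(λ) = n − rank(A − λI):
  rank(A − (-2)·I) = 1, so dim ker(A − (-2)·I) = n − 1 = 2

Summary:
  λ = -2: algebraic multiplicity = 3, geometric multiplicity = 2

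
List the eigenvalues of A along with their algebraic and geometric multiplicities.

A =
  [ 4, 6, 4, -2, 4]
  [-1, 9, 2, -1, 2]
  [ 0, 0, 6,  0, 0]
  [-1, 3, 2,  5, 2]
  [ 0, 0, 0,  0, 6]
λ = 6: alg = 5, geom = 4

Step 1 — factor the characteristic polynomial to read off the algebraic multiplicities:
  χ_A(x) = (x - 6)^5

Step 2 — compute geometric multiplicities via the rank-nullity identity g(λ) = n − rank(A − λI):
  rank(A − (6)·I) = 1, so dim ker(A − (6)·I) = n − 1 = 4

Summary:
  λ = 6: algebraic multiplicity = 5, geometric multiplicity = 4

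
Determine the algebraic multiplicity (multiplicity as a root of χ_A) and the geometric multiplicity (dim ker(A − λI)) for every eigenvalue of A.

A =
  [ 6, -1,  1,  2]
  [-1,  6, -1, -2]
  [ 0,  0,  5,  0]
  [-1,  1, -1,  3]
λ = 5: alg = 4, geom = 3

Step 1 — factor the characteristic polynomial to read off the algebraic multiplicities:
  χ_A(x) = (x - 5)^4

Step 2 — compute geometric multiplicities via the rank-nullity identity g(λ) = n − rank(A − λI):
  rank(A − (5)·I) = 1, so dim ker(A − (5)·I) = n − 1 = 3

Summary:
  λ = 5: algebraic multiplicity = 4, geometric multiplicity = 3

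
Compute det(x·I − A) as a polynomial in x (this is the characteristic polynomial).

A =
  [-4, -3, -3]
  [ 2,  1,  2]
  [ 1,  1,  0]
x^3 + 3*x^2 + 3*x + 1

Expanding det(x·I − A) (e.g. by cofactor expansion or by noting that A is similar to its Jordan form J, which has the same characteristic polynomial as A) gives
  χ_A(x) = x^3 + 3*x^2 + 3*x + 1
which factors as (x + 1)^3. The eigenvalues (with algebraic multiplicities) are λ = -1 with multiplicity 3.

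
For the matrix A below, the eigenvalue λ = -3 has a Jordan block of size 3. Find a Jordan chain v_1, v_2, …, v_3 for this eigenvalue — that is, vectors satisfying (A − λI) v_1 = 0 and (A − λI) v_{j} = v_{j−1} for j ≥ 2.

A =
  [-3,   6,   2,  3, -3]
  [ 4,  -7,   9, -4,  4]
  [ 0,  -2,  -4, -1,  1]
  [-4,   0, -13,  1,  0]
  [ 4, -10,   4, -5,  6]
A Jordan chain for λ = -3 of length 3:
v_1 = (1, -1, 0, 1, -1)ᵀ
v_2 = (4, -1, -1, 1, -2)ᵀ
v_3 = (3, 1, -1, 0, 0)ᵀ

Let N = A − (-3)·I. We want v_3 with N^3 v_3 = 0 but N^2 v_3 ≠ 0; then v_{j-1} := N · v_j for j = 3, …, 2.

Pick v_3 = (3, 1, -1, 0, 0)ᵀ.
Then v_2 = N · v_3 = (4, -1, -1, 1, -2)ᵀ.
Then v_1 = N · v_2 = (1, -1, 0, 1, -1)ᵀ.

Sanity check: (A − (-3)·I) v_1 = (0, 0, 0, 0, 0)ᵀ = 0. ✓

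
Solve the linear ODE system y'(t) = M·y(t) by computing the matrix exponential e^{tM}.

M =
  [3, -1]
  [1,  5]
e^{tM} =
  [-t*exp(4*t) + exp(4*t), -t*exp(4*t)]
  [t*exp(4*t), t*exp(4*t) + exp(4*t)]

Strategy: write M = P · J · P⁻¹ where J is a Jordan canonical form, so e^{tM} = P · e^{tJ} · P⁻¹, and e^{tJ} can be computed block-by-block.

M has Jordan form
J =
  [4, 1]
  [0, 4]
(up to reordering of blocks).

Per-block formulas:
  For a 2×2 Jordan block J_2(4): exp(t · J_2(4)) = e^(4t)·(I + t·N), where N is the 2×2 nilpotent shift.

After assembling e^{tJ} and conjugating by P, we get:

e^{tM} =
  [-t*exp(4*t) + exp(4*t), -t*exp(4*t)]
  [t*exp(4*t), t*exp(4*t) + exp(4*t)]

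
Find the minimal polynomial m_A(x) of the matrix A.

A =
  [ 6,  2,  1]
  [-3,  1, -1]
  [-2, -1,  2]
x^3 - 9*x^2 + 27*x - 27

The characteristic polynomial is χ_A(x) = (x - 3)^3, so the eigenvalues are known. The minimal polynomial is
  m_A(x) = Π_λ (x − λ)^{k_λ}
where k_λ is the size of the *largest* Jordan block for λ (equivalently, the smallest k with (A − λI)^k v = 0 for every generalised eigenvector v of λ).

  λ = 3: largest Jordan block has size 3, contributing (x − 3)^3

So m_A(x) = (x - 3)^3 = x^3 - 9*x^2 + 27*x - 27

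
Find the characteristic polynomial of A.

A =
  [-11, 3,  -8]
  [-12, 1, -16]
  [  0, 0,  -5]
x^3 + 15*x^2 + 75*x + 125

Expanding det(x·I − A) (e.g. by cofactor expansion or by noting that A is similar to its Jordan form J, which has the same characteristic polynomial as A) gives
  χ_A(x) = x^3 + 15*x^2 + 75*x + 125
which factors as (x + 5)^3. The eigenvalues (with algebraic multiplicities) are λ = -5 with multiplicity 3.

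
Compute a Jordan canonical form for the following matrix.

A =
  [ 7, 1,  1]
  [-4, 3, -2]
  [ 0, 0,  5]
J_2(5) ⊕ J_1(5)

The characteristic polynomial is
  det(x·I − A) = x^3 - 15*x^2 + 75*x - 125 = (x - 5)^3

Eigenvalues and multiplicities (the geometric multiplicity of λ is n − rank(A − λI), which equals the number of Jordan blocks for λ):
  λ = 5: algebraic multiplicity = 3, geometric multiplicity = 2

Determining the block sizes for each eigenvalue:
  λ = 5: 2 blocks summing to 3 forces exactly one block of size 2 and the rest size 1 → block sizes [2, 1]

Assembling the blocks gives a Jordan form
J =
  [5, 1, 0]
  [0, 5, 0]
  [0, 0, 5]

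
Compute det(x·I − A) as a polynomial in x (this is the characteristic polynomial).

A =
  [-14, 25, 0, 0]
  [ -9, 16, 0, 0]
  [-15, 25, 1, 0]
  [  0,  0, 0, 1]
x^4 - 4*x^3 + 6*x^2 - 4*x + 1

Expanding det(x·I − A) (e.g. by cofactor expansion or by noting that A is similar to its Jordan form J, which has the same characteristic polynomial as A) gives
  χ_A(x) = x^4 - 4*x^3 + 6*x^2 - 4*x + 1
which factors as (x - 1)^4. The eigenvalues (with algebraic multiplicities) are λ = 1 with multiplicity 4.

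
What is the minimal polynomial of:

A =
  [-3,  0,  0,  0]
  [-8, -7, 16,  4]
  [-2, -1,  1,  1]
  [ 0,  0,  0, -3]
x^2 + 6*x + 9

The characteristic polynomial is χ_A(x) = (x + 3)^4, so the eigenvalues are known. The minimal polynomial is
  m_A(x) = Π_λ (x − λ)^{k_λ}
where k_λ is the size of the *largest* Jordan block for λ (equivalently, the smallest k with (A − λI)^k v = 0 for every generalised eigenvector v of λ).

  λ = -3: largest Jordan block has size 2, contributing (x + 3)^2

So m_A(x) = (x + 3)^2 = x^2 + 6*x + 9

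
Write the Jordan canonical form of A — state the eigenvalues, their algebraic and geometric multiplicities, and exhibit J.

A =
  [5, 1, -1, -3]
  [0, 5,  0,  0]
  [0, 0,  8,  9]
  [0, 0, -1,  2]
J_2(5) ⊕ J_2(5)

The characteristic polynomial is
  det(x·I − A) = x^4 - 20*x^3 + 150*x^2 - 500*x + 625 = (x - 5)^4

Eigenvalues and multiplicities (the geometric multiplicity of λ is n − rank(A − λI), which equals the number of Jordan blocks for λ):
  λ = 5: algebraic multiplicity = 4, geometric multiplicity = 2

Determining the block sizes for each eigenvalue:
  λ = 5: with am = 4 and gm = 2, the partition is not yet determined (e.g. several partitions of 4 into 2 parts exist). Let N = A − (5)·I. Computing rank(N^1) = 2, rank(N^2) = 0; the number of blocks of size ≥ j is rank(N^{j−1}) − rank(N^j), giving [2, 2]. So we have 2 block(s) of size 2 → block sizes [2, 2]

Assembling the blocks gives a Jordan form
J =
  [5, 1, 0, 0]
  [0, 5, 0, 0]
  [0, 0, 5, 1]
  [0, 0, 0, 5]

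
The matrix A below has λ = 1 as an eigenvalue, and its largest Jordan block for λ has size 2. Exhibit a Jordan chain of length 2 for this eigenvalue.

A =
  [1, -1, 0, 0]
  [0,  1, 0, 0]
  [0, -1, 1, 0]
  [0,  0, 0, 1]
A Jordan chain for λ = 1 of length 2:
v_1 = (-1, 0, -1, 0)ᵀ
v_2 = (0, 1, 0, 0)ᵀ

Let N = A − (1)·I. We want v_2 with N^2 v_2 = 0 but N^1 v_2 ≠ 0; then v_{j-1} := N · v_j for j = 2, …, 2.

Pick v_2 = (0, 1, 0, 0)ᵀ.
Then v_1 = N · v_2 = (-1, 0, -1, 0)ᵀ.

Sanity check: (A − (1)·I) v_1 = (0, 0, 0, 0)ᵀ = 0. ✓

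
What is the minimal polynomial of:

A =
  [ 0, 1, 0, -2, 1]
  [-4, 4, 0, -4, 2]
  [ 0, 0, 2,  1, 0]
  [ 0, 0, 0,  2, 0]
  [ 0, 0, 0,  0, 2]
x^2 - 4*x + 4

The characteristic polynomial is χ_A(x) = (x - 2)^5, so the eigenvalues are known. The minimal polynomial is
  m_A(x) = Π_λ (x − λ)^{k_λ}
where k_λ is the size of the *largest* Jordan block for λ (equivalently, the smallest k with (A − λI)^k v = 0 for every generalised eigenvector v of λ).

  λ = 2: largest Jordan block has size 2, contributing (x − 2)^2

So m_A(x) = (x - 2)^2 = x^2 - 4*x + 4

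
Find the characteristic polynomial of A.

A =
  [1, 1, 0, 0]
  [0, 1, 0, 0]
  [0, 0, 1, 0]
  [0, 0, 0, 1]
x^4 - 4*x^3 + 6*x^2 - 4*x + 1

Expanding det(x·I − A) (e.g. by cofactor expansion or by noting that A is similar to its Jordan form J, which has the same characteristic polynomial as A) gives
  χ_A(x) = x^4 - 4*x^3 + 6*x^2 - 4*x + 1
which factors as (x - 1)^4. The eigenvalues (with algebraic multiplicities) are λ = 1 with multiplicity 4.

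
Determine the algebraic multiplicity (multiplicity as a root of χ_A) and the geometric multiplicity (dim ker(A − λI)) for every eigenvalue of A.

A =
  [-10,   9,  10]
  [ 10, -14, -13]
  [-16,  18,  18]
λ = -2: alg = 3, geom = 1

Step 1 — factor the characteristic polynomial to read off the algebraic multiplicities:
  χ_A(x) = (x + 2)^3

Step 2 — compute geometric multiplicities via the rank-nullity identity g(λ) = n − rank(A − λI):
  rank(A − (-2)·I) = 2, so dim ker(A − (-2)·I) = n − 2 = 1

Summary:
  λ = -2: algebraic multiplicity = 3, geometric multiplicity = 1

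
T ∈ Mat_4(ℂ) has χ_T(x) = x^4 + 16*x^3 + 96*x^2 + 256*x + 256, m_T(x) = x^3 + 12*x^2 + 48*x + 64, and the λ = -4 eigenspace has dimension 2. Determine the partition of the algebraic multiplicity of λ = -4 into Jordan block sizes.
Block sizes for λ = -4: [3, 1]

Step 1 — from the characteristic polynomial, algebraic multiplicity of λ = -4 is 4. From dim ker(T − (-4)·I) = 2, there are exactly 2 Jordan blocks for λ = -4.
Step 2 — from the minimal polynomial, the factor (x + 4)^3 tells us the largest block for λ = -4 has size 3.
Step 3 — with total size 4, 2 blocks, and largest block 3, the block sizes (in nonincreasing order) are [3, 1].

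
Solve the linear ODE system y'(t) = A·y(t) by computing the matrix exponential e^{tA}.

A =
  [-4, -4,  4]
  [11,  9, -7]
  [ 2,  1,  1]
e^{tA} =
  [-6*t*exp(2*t) + exp(2*t), -4*t*exp(2*t), 4*t*exp(2*t)]
  [-3*t^2*exp(2*t)/2 + 11*t*exp(2*t), -t^2*exp(2*t) + 7*t*exp(2*t) + exp(2*t), t^2*exp(2*t) - 7*t*exp(2*t)]
  [-3*t^2*exp(2*t)/2 + 2*t*exp(2*t), -t^2*exp(2*t) + t*exp(2*t), t^2*exp(2*t) - t*exp(2*t) + exp(2*t)]

Strategy: write A = P · J · P⁻¹ where J is a Jordan canonical form, so e^{tA} = P · e^{tJ} · P⁻¹, and e^{tJ} can be computed block-by-block.

A has Jordan form
J =
  [2, 1, 0]
  [0, 2, 1]
  [0, 0, 2]
(up to reordering of blocks).

Per-block formulas:
  For a 3×3 Jordan block J_3(2): exp(t · J_3(2)) = e^(2t)·(I + t·N + (t^2/2)·N^2), where N is the 3×3 nilpotent shift.

After assembling e^{tJ} and conjugating by P, we get:

e^{tA} =
  [-6*t*exp(2*t) + exp(2*t), -4*t*exp(2*t), 4*t*exp(2*t)]
  [-3*t^2*exp(2*t)/2 + 11*t*exp(2*t), -t^2*exp(2*t) + 7*t*exp(2*t) + exp(2*t), t^2*exp(2*t) - 7*t*exp(2*t)]
  [-3*t^2*exp(2*t)/2 + 2*t*exp(2*t), -t^2*exp(2*t) + t*exp(2*t), t^2*exp(2*t) - t*exp(2*t) + exp(2*t)]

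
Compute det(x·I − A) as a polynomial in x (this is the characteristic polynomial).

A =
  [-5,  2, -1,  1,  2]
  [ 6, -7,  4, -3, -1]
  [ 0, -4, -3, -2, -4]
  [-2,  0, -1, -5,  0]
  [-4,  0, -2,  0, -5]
x^5 + 25*x^4 + 250*x^3 + 1250*x^2 + 3125*x + 3125

Expanding det(x·I − A) (e.g. by cofactor expansion or by noting that A is similar to its Jordan form J, which has the same characteristic polynomial as A) gives
  χ_A(x) = x^5 + 25*x^4 + 250*x^3 + 1250*x^2 + 3125*x + 3125
which factors as (x + 5)^5. The eigenvalues (with algebraic multiplicities) are λ = -5 with multiplicity 5.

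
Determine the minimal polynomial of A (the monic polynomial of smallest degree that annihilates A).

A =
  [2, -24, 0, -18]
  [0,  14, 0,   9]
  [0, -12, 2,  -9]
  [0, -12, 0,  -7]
x^2 - 7*x + 10

The characteristic polynomial is χ_A(x) = (x - 5)*(x - 2)^3, so the eigenvalues are known. The minimal polynomial is
  m_A(x) = Π_λ (x − λ)^{k_λ}
where k_λ is the size of the *largest* Jordan block for λ (equivalently, the smallest k with (A − λI)^k v = 0 for every generalised eigenvector v of λ).

  λ = 2: largest Jordan block has size 1, contributing (x − 2)
  λ = 5: largest Jordan block has size 1, contributing (x − 5)

So m_A(x) = (x - 5)*(x - 2) = x^2 - 7*x + 10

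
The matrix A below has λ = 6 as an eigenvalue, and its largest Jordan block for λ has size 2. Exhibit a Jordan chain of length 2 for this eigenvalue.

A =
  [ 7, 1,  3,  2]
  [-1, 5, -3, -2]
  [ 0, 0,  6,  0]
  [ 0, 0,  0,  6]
A Jordan chain for λ = 6 of length 2:
v_1 = (1, -1, 0, 0)ᵀ
v_2 = (1, 0, 0, 0)ᵀ

Let N = A − (6)·I. We want v_2 with N^2 v_2 = 0 but N^1 v_2 ≠ 0; then v_{j-1} := N · v_j for j = 2, …, 2.

Pick v_2 = (1, 0, 0, 0)ᵀ.
Then v_1 = N · v_2 = (1, -1, 0, 0)ᵀ.

Sanity check: (A − (6)·I) v_1 = (0, 0, 0, 0)ᵀ = 0. ✓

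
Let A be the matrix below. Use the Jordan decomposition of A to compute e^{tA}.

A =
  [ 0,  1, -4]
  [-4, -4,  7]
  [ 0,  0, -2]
e^{tA} =
  [2*t*exp(-2*t) + exp(-2*t), t*exp(-2*t), -t^2*exp(-2*t)/2 - 4*t*exp(-2*t)]
  [-4*t*exp(-2*t), -2*t*exp(-2*t) + exp(-2*t), t^2*exp(-2*t) + 7*t*exp(-2*t)]
  [0, 0, exp(-2*t)]

Strategy: write A = P · J · P⁻¹ where J is a Jordan canonical form, so e^{tA} = P · e^{tJ} · P⁻¹, and e^{tJ} can be computed block-by-block.

A has Jordan form
J =
  [-2,  1,  0]
  [ 0, -2,  1]
  [ 0,  0, -2]
(up to reordering of blocks).

Per-block formulas:
  For a 3×3 Jordan block J_3(-2): exp(t · J_3(-2)) = e^(-2t)·(I + t·N + (t^2/2)·N^2), where N is the 3×3 nilpotent shift.

After assembling e^{tJ} and conjugating by P, we get:

e^{tA} =
  [2*t*exp(-2*t) + exp(-2*t), t*exp(-2*t), -t^2*exp(-2*t)/2 - 4*t*exp(-2*t)]
  [-4*t*exp(-2*t), -2*t*exp(-2*t) + exp(-2*t), t^2*exp(-2*t) + 7*t*exp(-2*t)]
  [0, 0, exp(-2*t)]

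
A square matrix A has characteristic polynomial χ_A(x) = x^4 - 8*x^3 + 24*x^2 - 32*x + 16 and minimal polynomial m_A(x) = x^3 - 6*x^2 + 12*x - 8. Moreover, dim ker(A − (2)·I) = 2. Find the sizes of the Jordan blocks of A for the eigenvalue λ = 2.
Block sizes for λ = 2: [3, 1]

Step 1 — from the characteristic polynomial, algebraic multiplicity of λ = 2 is 4. From dim ker(A − (2)·I) = 2, there are exactly 2 Jordan blocks for λ = 2.
Step 2 — from the minimal polynomial, the factor (x − 2)^3 tells us the largest block for λ = 2 has size 3.
Step 3 — with total size 4, 2 blocks, and largest block 3, the block sizes (in nonincreasing order) are [3, 1].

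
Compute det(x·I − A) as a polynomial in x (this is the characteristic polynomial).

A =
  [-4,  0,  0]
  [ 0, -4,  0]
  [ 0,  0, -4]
x^3 + 12*x^2 + 48*x + 64

Expanding det(x·I − A) (e.g. by cofactor expansion or by noting that A is similar to its Jordan form J, which has the same characteristic polynomial as A) gives
  χ_A(x) = x^3 + 12*x^2 + 48*x + 64
which factors as (x + 4)^3. The eigenvalues (with algebraic multiplicities) are λ = -4 with multiplicity 3.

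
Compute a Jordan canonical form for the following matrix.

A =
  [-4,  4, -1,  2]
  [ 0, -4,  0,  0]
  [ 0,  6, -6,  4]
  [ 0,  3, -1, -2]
J_2(-4) ⊕ J_2(-4)

The characteristic polynomial is
  det(x·I − A) = x^4 + 16*x^3 + 96*x^2 + 256*x + 256 = (x + 4)^4

Eigenvalues and multiplicities (the geometric multiplicity of λ is n − rank(A − λI), which equals the number of Jordan blocks for λ):
  λ = -4: algebraic multiplicity = 4, geometric multiplicity = 2

Determining the block sizes for each eigenvalue:
  λ = -4: with am = 4 and gm = 2, the partition is not yet determined (e.g. several partitions of 4 into 2 parts exist). Let N = A − (-4)·I. Computing rank(N^1) = 2, rank(N^2) = 0; the number of blocks of size ≥ j is rank(N^{j−1}) − rank(N^j), giving [2, 2]. So we have 2 block(s) of size 2 → block sizes [2, 2]

Assembling the blocks gives a Jordan form
J =
  [-4,  1,  0,  0]
  [ 0, -4,  0,  0]
  [ 0,  0, -4,  1]
  [ 0,  0,  0, -4]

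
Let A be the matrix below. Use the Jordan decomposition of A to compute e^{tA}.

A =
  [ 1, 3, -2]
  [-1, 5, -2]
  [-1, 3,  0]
e^{tA} =
  [-t*exp(2*t) + exp(2*t), 3*t*exp(2*t), -2*t*exp(2*t)]
  [-t*exp(2*t), 3*t*exp(2*t) + exp(2*t), -2*t*exp(2*t)]
  [-t*exp(2*t), 3*t*exp(2*t), -2*t*exp(2*t) + exp(2*t)]

Strategy: write A = P · J · P⁻¹ where J is a Jordan canonical form, so e^{tA} = P · e^{tJ} · P⁻¹, and e^{tJ} can be computed block-by-block.

A has Jordan form
J =
  [2, 1, 0]
  [0, 2, 0]
  [0, 0, 2]
(up to reordering of blocks).

Per-block formulas:
  For a 2×2 Jordan block J_2(2): exp(t · J_2(2)) = e^(2t)·(I + t·N), where N is the 2×2 nilpotent shift.
  For a 1×1 block at λ = 2: exp(t · [2]) = [e^(2t)].

After assembling e^{tJ} and conjugating by P, we get:

e^{tA} =
  [-t*exp(2*t) + exp(2*t), 3*t*exp(2*t), -2*t*exp(2*t)]
  [-t*exp(2*t), 3*t*exp(2*t) + exp(2*t), -2*t*exp(2*t)]
  [-t*exp(2*t), 3*t*exp(2*t), -2*t*exp(2*t) + exp(2*t)]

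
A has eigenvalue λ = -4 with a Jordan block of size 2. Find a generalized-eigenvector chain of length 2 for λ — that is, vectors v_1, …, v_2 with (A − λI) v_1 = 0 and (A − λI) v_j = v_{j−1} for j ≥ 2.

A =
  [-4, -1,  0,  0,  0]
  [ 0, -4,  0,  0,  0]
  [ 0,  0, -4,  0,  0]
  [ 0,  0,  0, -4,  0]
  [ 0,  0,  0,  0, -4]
A Jordan chain for λ = -4 of length 2:
v_1 = (-1, 0, 0, 0, 0)ᵀ
v_2 = (0, 1, 0, 0, 0)ᵀ

Let N = A − (-4)·I. We want v_2 with N^2 v_2 = 0 but N^1 v_2 ≠ 0; then v_{j-1} := N · v_j for j = 2, …, 2.

Pick v_2 = (0, 1, 0, 0, 0)ᵀ.
Then v_1 = N · v_2 = (-1, 0, 0, 0, 0)ᵀ.

Sanity check: (A − (-4)·I) v_1 = (0, 0, 0, 0, 0)ᵀ = 0. ✓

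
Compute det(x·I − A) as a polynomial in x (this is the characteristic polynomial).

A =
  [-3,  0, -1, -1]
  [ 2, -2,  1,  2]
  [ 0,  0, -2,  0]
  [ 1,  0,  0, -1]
x^4 + 8*x^3 + 24*x^2 + 32*x + 16

Expanding det(x·I − A) (e.g. by cofactor expansion or by noting that A is similar to its Jordan form J, which has the same characteristic polynomial as A) gives
  χ_A(x) = x^4 + 8*x^3 + 24*x^2 + 32*x + 16
which factors as (x + 2)^4. The eigenvalues (with algebraic multiplicities) are λ = -2 with multiplicity 4.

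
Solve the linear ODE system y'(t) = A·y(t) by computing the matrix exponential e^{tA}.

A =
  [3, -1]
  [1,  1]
e^{tA} =
  [t*exp(2*t) + exp(2*t), -t*exp(2*t)]
  [t*exp(2*t), -t*exp(2*t) + exp(2*t)]

Strategy: write A = P · J · P⁻¹ where J is a Jordan canonical form, so e^{tA} = P · e^{tJ} · P⁻¹, and e^{tJ} can be computed block-by-block.

A has Jordan form
J =
  [2, 1]
  [0, 2]
(up to reordering of blocks).

Per-block formulas:
  For a 2×2 Jordan block J_2(2): exp(t · J_2(2)) = e^(2t)·(I + t·N), where N is the 2×2 nilpotent shift.

After assembling e^{tJ} and conjugating by P, we get:

e^{tA} =
  [t*exp(2*t) + exp(2*t), -t*exp(2*t)]
  [t*exp(2*t), -t*exp(2*t) + exp(2*t)]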